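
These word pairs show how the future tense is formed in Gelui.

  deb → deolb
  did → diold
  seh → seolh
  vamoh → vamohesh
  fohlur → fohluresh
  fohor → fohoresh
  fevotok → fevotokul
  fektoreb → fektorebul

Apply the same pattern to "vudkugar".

vudkugarul

seh and vamoh both end in -h yet inflect differently (seolh, vamohesh), so the final letter is not what conditions the rule; the number of vowels is.
"vudkugar" has 3 vowels. The stems with 3 vowels (fevotok → fevotokul, fektoreb → fektorebul) add -ul.
The other patterns: stems with 1 vowel insert -ol- after the first vowel; stems with 2 vowels add -esh.
So vudkugar → vudkugarul.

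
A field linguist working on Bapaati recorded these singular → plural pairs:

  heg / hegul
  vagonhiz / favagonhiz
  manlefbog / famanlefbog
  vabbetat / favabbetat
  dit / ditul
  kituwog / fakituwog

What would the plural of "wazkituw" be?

fawazkituw

manlefbog and heg both end in -g yet inflect differently (famanlefbog, hegul), so the final letter is not what conditions the rule; the number of vowels is.
"wazkituw" has 3 vowels. The stems with 3 vowels (manlefbog → famanlefbog, kituwog → fakituwog, vabbetat → favabbetat) add the prefix fa-.
The other pattern: stems with 1 vowel add -ul.
So wazkituw → fawazkituw.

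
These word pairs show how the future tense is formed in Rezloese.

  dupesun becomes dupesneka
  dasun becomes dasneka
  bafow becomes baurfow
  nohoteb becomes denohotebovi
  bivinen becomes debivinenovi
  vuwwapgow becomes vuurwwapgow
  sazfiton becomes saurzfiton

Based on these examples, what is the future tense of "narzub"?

narzbeka

"narzub" has last vowel 'u'. The stems whose last vowel is 'u' (dupesun → dupesneka, dasun → dasneka) delete the last vowel and add -eka.
So narzub → narzbeka.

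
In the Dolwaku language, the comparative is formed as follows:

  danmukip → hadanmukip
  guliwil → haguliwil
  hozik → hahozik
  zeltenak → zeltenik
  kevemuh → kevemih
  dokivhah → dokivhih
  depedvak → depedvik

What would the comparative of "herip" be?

haherip

hozik and zeltenak both end in -k yet inflect differently (hahozik, zeltenik), so the final letter is not what conditions the rule; the last vowel is.
"herip" has last vowel 'i'. The stems whose last vowel is 'i' (guliwil → haguliwil, hozik → hahozik, danmukip → hadanmukip) add the prefix ha-.
So herip → haherip.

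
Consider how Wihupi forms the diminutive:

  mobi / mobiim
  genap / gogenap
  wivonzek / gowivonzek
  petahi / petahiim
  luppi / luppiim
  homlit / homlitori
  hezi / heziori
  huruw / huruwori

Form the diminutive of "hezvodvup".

hezvodvupori

"hezvodvup" begins with h-. The stems beginning with h- (homlit → homlitori, hezi → heziori, huruw → huruwori) add -ori.
The other patterns: stems beginning with g- or w- add the prefix go-; stems beginning with l-, m- or p- add -im.
So hezvodvup → hezvodvupori.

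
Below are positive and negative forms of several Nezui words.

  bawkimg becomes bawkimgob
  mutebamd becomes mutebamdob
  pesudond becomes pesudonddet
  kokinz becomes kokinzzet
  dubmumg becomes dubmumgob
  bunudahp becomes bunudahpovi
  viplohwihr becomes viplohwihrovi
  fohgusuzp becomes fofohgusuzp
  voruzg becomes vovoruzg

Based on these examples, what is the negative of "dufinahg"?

pesudond and mutebamd both end in -d yet inflect differently (pesudonddet, mutebamdob), so the final letter is not what conditions the rule; the second-to-last letter is.
"dufinahg" has second-to-last letter 'h'. The stems whose second-to-last letter is 'h' (bunudahp → bunudahpovi, viplohwihr → viplohwihrovi) add -ovi.
So dufinahg → dufinahgovi.

dufinahgovi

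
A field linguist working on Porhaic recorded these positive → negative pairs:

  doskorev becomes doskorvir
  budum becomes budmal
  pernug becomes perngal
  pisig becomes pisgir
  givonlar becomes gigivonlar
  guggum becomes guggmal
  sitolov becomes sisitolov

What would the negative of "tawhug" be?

sitolov and doskorev both end in -v yet inflect differently (sisitolov, doskorvir), so the final letter is not what conditions the rule; the last vowel is.
"tawhug" has last vowel 'u'. The stems whose last vowel is 'u' (guggum → guggmal, budum → budmal, pernug → perngal) delete the last vowel and add -al.
The other patterns: stems whose last vowel is 'a' or 'o' repeat the first consonant+vowel as a prefix; stems whose last vowel is 'e' or 'i' delete the last vowel and add -ir.
So tawhug → tawhgal.

tawhgal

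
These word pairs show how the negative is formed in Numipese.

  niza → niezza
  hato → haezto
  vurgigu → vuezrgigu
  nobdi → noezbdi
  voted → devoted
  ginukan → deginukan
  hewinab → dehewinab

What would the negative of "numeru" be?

"numeru" ends in a vowel. The stems ending in a vowel (niza → niezza, hato → haezto, vurgigu → vuezrgigu) insert -ez- after the first vowel.
The other pattern: stems ending in a consonant add the prefix de-.
So numeru → nuezmeru.

nuezmeru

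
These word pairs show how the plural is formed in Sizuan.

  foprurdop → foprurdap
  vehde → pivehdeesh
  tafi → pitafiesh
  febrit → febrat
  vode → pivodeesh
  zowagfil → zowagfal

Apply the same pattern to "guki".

tafi and zowagfil both have last vowel 'i' yet inflect differently (pitafiesh, zowagfal), so the last vowel is not what conditions the rule; whether the stem ends in a vowel or a consonant is.
"guki" ends in a vowel. The stems ending in a vowel (tafi → pitafiesh, vehde → pivehdeesh, vode → pivodeesh) add pi- … -esh around the stem.
The other pattern: stems ending in a consonant change the last vowel to 'a'.
So guki → pigukiesh.

pigukiesh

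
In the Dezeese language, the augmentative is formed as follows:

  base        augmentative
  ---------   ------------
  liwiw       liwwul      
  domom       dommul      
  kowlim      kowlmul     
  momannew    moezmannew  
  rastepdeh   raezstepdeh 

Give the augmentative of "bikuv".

momannew and liwiw both end in -w yet inflect differently (moezmannew, liwwul), so the final letter is not what conditions the rule; the number of vowels is.
"bikuv" has 2 vowels. The stems with 2 vowels (liwiw → liwwul, domom → dommul, kowlim → kowlmul) delete the last vowel and add -ul.
So bikuv → bikvul.

bikvul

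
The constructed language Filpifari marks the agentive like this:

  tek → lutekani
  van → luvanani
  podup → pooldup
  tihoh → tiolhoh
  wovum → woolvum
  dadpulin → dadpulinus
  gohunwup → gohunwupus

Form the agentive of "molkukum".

van and dadpulin both end in -n yet inflect differently (luvanani, dadpulinus), so the final letter is not what conditions the rule; the number of vowels is.
"molkukum" has 3 vowels. The stems with 3 vowels (dadpulin → dadpulinus, gohunwup → gohunwupus) add -us.
The other patterns: stems with 1 vowel add lu- … -ani around the stem; stems with 2 vowels insert -ol- after the first vowel.
So molkukum → molkukumus.

molkukumus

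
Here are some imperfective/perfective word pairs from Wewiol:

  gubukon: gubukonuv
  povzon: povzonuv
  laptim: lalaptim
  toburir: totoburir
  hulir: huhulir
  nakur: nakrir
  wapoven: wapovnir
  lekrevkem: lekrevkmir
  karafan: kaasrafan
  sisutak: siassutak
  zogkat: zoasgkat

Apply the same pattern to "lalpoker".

toburir and nakur both end in -r yet inflect differently (totoburir, nakrir), so the final letter is not what conditions the rule; the last vowel is.
"lalpoker" has last vowel 'e'. The stems whose last vowel is 'e' (wapoven → wapovnir, lekrevkem → lekrevkmir) delete the last vowel and add -ir.
So lalpoker → lalpokrir.

lalpokrir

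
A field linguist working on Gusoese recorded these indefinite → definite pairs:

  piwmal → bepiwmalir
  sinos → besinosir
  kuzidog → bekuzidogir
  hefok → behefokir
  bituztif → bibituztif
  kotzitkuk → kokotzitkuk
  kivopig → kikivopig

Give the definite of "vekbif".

"vekbif" has last vowel 'i'. The stems whose last vowel is 'i' (bituztif → bibituztif, kivopig → kikivopig) repeat the first consonant+vowel as a prefix.
The other pattern: stems whose last vowel is 'a' or 'o' add be- … -ir around the stem.
So vekbif → vevekbif.

vevekbif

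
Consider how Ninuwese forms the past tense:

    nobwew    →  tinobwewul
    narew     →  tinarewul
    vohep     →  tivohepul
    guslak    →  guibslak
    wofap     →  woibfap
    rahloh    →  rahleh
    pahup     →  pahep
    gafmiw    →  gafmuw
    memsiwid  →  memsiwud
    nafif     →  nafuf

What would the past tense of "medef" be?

vohep and wofap both end in -p yet inflect differently (tivohepul, woibfap), so the final letter is not what conditions the rule; the last vowel is.
"medef" has last vowel 'e'. The stems whose last vowel is 'e' (nobwew → tinobwewul, narew → tinarewul, vohep → tivohepul) add ti- … -ul around the stem.
The other patterns: stems whose last vowel is 'a' insert -ib- after the first vowel; stems whose last vowel is 'o' or 'u' change the last vowel to 'e'; stems whose last vowel is 'i' change the last vowel to 'u'.
So medef → timedeful.

timedeful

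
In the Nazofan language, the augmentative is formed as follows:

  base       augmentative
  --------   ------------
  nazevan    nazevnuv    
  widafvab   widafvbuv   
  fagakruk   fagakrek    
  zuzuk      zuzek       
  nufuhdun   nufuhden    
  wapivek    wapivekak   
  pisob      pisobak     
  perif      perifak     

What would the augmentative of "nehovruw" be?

nehovrew

nazevan and nufuhdun both end in -n yet inflect differently (nazevnuv, nufuhden), so the final letter is not what conditions the rule; the last vowel is.
"nehovruw" has last vowel 'u'. The stems whose last vowel is 'u' (fagakruk → fagakrek, zuzuk → zuzek, nufuhdun → nufuhden) change the last vowel to 'e'.
So nehovruw → nehovrew.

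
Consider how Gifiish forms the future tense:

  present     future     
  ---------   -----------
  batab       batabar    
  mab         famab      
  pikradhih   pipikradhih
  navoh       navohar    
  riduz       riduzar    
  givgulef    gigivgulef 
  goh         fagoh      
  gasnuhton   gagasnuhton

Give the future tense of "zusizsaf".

zuzusizsaf

mab and batab both end in -b yet inflect differently (famab, batabar), so the final letter is not what conditions the rule; the number of vowels is.
"zusizsaf" has 3 vowels. The stems with 3 vowels (givgulef → gigivgulef, gasnuhton → gagasnuhton, pikradhih → pipikradhih) repeat the first consonant+vowel as a prefix.
The other patterns: stems with 1 vowel add the prefix fa-; stems with 2 vowels add -ar.
So zusizsaf → zuzusizsaf.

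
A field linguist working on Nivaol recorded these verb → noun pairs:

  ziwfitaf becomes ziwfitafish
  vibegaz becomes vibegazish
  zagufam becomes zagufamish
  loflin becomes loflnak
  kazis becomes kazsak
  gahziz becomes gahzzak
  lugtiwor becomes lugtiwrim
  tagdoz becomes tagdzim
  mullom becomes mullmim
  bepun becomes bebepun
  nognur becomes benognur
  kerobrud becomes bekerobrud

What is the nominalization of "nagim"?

vibegaz and gahziz both end in -z yet inflect differently (vibegazish, gahzzak), so the final letter is not what conditions the rule; the last vowel is.
"nagim" has last vowel 'i'. The stems whose last vowel is 'i' (loflin → loflnak, kazis → kazsak, gahziz → gahzzak) delete the last vowel and add -ak.
So nagim → nagmak.

nagmak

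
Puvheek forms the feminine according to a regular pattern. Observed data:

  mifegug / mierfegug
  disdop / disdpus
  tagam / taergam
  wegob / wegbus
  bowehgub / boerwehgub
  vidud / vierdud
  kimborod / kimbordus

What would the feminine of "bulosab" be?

buerlosab

kimborod and vidud both end in -d yet inflect differently (kimbordus, vierdud), so the final letter is not what conditions the rule; the last vowel is.
"bulosab" has last vowel 'a'. The one such stem in the data (tagam → taergam) inserts -er- after the first vowel (as do vidud, bowehgub), so the same rule applies.
So bulosab → buerlosab.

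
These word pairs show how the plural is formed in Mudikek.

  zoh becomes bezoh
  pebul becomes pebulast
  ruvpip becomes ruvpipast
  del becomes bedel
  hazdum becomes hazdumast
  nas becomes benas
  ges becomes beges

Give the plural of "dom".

bedom

del and pebul both end in -l yet inflect differently (bedel, pebulast), so the final letter is not what conditions the rule; the number of vowels is.
"dom" has 1 vowel. The stems with 1 vowel (nas → benas, ges → beges, zoh → bezoh) add the prefix be-.
The other pattern: stems with 2 vowels add -ast.
So dom → bedom.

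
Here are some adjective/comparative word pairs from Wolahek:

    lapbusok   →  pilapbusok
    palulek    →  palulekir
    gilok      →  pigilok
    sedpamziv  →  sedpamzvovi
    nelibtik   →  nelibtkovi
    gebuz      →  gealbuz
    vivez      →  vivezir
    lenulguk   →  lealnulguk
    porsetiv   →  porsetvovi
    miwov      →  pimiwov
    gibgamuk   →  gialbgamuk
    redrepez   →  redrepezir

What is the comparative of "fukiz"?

gilok and palulek both end in -k yet inflect differently (pigilok, palulekir), so the final letter is not what conditions the rule; the last vowel is.
"fukiz" has last vowel 'i'. The stems whose last vowel is 'i' (sedpamziv → sedpamzvovi, porsetiv → porsetvovi, nelibtik → nelibtkovi) delete the last vowel and add -ovi.
So fukiz → fukzovi.

fukzovi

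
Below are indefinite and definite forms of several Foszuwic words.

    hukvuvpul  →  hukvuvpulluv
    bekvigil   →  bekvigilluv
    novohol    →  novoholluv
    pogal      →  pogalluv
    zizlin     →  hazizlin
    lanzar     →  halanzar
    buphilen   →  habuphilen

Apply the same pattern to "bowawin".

habowawin

"bowawin" ends in -n. The stems ending in -n (zizlin → hazizlin, buphilen → habuphilen) add the prefix ha-.
The other pattern: stems ending in -l double the final consonant and add -uv.
So bowawin → habowawin.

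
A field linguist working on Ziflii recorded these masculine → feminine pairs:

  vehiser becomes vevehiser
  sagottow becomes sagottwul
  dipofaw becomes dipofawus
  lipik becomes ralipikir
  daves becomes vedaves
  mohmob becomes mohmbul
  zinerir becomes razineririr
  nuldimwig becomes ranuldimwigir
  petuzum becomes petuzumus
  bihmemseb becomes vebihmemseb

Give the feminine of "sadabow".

mohmob and bihmemseb both end in -b yet inflect differently (mohmbul, vebihmemseb), so the final letter is not what conditions the rule; the last vowel is.
"sadabow" has last vowel 'o'. The stems whose last vowel is 'o' (sagottow → sagottwul, mohmob → mohmbul) delete the last vowel and add -ul.
So sadabow → sadabwul.

sadabwul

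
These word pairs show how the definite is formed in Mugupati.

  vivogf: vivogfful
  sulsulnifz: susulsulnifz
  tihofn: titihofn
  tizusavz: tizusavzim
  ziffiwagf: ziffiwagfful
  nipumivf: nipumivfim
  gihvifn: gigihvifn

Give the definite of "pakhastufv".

papakhastufv

tizusavz and sulsulnifz both end in -z yet inflect differently (tizusavzim, susulsulnifz), so the final letter is not what conditions the rule; the second-to-last letter is.
"pakhastufv" has second-to-last letter 'f'. The stems whose second-to-last letter is 'f' (tihofn → titihofn, gihvifn → gigihvifn, sulsulnifz → susulsulnifz) repeat the first consonant+vowel as a prefix.
So pakhastufv → papakhastufv.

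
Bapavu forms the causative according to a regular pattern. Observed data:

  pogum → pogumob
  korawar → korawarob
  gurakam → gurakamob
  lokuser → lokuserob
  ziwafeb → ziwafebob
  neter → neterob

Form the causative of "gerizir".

Every pair shown (pogum → pogumob, korawar → korawarob, gurakam → gurakamob, …) follows the same rule: add -ob.
So gerizir → gerizirob.

gerizirob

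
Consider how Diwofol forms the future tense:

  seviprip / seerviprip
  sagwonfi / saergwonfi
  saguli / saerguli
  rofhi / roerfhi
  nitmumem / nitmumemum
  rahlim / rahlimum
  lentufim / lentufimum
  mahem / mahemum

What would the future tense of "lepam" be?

lepamum

rahlim and saguli both have last vowel 'i' yet inflect differently (rahlimum, saerguli), so the last vowel is not what conditions the rule; the final letter is.
"lepam" ends in -m. The stems ending in -m (rahlim → rahlimum, mahem → mahemum, lentufim → lentufimum) add -um.
So lepam → lepamum.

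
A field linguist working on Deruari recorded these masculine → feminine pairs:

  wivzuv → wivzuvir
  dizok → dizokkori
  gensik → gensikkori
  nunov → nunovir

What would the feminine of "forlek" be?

forlekkori

"forlek" ends in -k. The stems ending in -k (dizok → dizokkori, gensik → gensikkori) double the final consonant and add -ori.
So forlek → forlekkori.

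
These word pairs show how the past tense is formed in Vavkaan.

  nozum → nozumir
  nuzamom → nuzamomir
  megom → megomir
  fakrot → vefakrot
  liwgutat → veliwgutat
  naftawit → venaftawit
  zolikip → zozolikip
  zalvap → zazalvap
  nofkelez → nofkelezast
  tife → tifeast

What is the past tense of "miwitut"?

vemiwitut

nuzamom and fakrot both have last vowel 'o' yet inflect differently (nuzamomir, vefakrot), so the last vowel is not what conditions the rule; the final letter is.
"miwitut" ends in -t. The stems ending in -t (fakrot → vefakrot, liwgutat → veliwgutat, naftawit → venaftawit) add the prefix ve-.
The other patterns: stems ending in -m add -ir; stems ending in -p repeat the first consonant+vowel as a prefix; stems ending in -e or -z add -ast.
So miwitut → vemiwitut.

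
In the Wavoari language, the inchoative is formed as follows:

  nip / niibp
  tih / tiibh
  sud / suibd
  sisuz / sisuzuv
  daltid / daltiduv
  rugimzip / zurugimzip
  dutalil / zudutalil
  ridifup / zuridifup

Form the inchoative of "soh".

sud and daltid both end in -d yet inflect differently (suibd, daltiduv), so the final letter is not what conditions the rule; the number of vowels is.
"soh" has 1 vowel. The stems with 1 vowel (nip → niibp, tih → tiibh, sud → suibd) insert -ib- after the first vowel.
So soh → soibh.

soibh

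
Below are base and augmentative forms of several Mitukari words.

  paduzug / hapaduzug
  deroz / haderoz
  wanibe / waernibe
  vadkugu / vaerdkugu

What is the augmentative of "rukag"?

vadkugu and paduzug both have last vowel 'u' yet inflect differently (vaerdkugu, hapaduzug), so the last vowel is not what conditions the rule; whether the stem ends in a vowel or a consonant is.
"rukag" ends in a consonant. The stems ending in a consonant (deroz → haderoz, paduzug → hapaduzug) add the prefix ha-.
So rukag → harukag.

harukag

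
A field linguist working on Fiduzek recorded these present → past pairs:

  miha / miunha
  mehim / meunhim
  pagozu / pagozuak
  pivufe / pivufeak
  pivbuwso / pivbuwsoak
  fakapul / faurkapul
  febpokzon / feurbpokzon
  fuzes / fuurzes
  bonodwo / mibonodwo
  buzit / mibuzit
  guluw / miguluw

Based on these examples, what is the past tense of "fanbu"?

pivbuwso and bonodwo both end in -o yet inflect differently (pivbuwsoak, mibonodwo), so the final letter is not what conditions the rule; the first letter is.
"fanbu" begins with f-. The stems beginning with f- (fakapul → faurkapul, febpokzon → feurbpokzon, fuzes → fuurzes) insert -ur- after the first vowel.
So fanbu → faurnbu.

faurnbu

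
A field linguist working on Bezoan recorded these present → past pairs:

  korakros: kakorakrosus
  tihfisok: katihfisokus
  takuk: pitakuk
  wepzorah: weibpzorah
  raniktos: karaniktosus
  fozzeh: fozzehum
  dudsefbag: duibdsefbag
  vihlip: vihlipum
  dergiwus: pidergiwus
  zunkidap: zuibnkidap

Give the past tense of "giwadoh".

kagiwadohus

dergiwus and korakros both end in -s yet inflect differently (pidergiwus, kakorakrosus), so the final letter is not what conditions the rule; the last vowel is.
"giwadoh" has last vowel 'o'. The stems whose last vowel is 'o' (korakros → kakorakrosus, raniktos → karaniktosus, tihfisok → katihfisokus) add ka- … -us around the stem.
The other patterns: stems whose last vowel is 'e' or 'i' add -um; stems whose last vowel is 'u' add the prefix pi-; stems whose last vowel is 'a' insert -ib- after the first vowel.
So giwadoh → kagiwadohus.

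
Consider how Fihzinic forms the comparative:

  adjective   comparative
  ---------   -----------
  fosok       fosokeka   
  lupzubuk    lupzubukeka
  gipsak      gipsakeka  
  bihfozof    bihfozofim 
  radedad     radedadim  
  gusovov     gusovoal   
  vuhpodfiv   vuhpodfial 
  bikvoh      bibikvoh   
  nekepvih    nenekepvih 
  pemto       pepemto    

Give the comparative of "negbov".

negboal

fosok and bihfozof both have last vowel 'o' yet inflect differently (fosokeka, bihfozofim), so the last vowel is not what conditions the rule; the final letter is.
"negbov" ends in -v. The stems ending in -v (gusovov → gusovoal, vuhpodfiv → vuhpodfial) drop the final letter and add -al.
The other patterns: stems ending in -k add -eka; stems ending in -d or -f add -im; stems ending in -h or -o repeat the first consonant+vowel as a prefix.
So negbov → negboal.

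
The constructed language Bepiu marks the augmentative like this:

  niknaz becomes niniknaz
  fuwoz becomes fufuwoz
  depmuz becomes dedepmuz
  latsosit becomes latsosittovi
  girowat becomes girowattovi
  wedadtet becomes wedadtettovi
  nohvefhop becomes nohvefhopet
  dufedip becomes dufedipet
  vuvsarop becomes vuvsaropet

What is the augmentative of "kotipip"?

niknaz and girowat both have last vowel 'a' yet inflect differently (niniknaz, girowattovi), so the last vowel is not what conditions the rule; the final letter is.
"kotipip" ends in -p. The stems ending in -p (nohvefhop → nohvefhopet, dufedip → dufedipet, vuvsarop → vuvsaropet) add -et.
The other patterns: stems ending in -z repeat the first consonant+vowel as a prefix; stems ending in -t double the final consonant and add -ovi.
So kotipip → kotipipet.

kotipipet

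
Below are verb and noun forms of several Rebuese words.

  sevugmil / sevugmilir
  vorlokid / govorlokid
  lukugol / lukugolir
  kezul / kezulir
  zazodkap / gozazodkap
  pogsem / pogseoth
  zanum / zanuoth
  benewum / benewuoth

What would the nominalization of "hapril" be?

kezul and zanum both have last vowel 'u' yet inflect differently (kezulir, zanuoth), so the last vowel is not what conditions the rule; the final letter is.
"hapril" ends in -l. The stems ending in -l (lukugol → lukugolir, sevugmil → sevugmilir, kezul → kezulir) add -ir.
The other patterns: stems ending in -m drop the final letter and add -oth; stems ending in -d or -p add the prefix go-.
So hapril → haprilir.

haprilir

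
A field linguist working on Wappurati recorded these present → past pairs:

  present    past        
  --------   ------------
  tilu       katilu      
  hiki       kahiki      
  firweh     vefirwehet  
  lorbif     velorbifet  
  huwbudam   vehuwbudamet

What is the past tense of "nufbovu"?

"nufbovu" ends in a vowel. The stems ending in a vowel (hiki → kahiki, tilu → katilu) add the prefix ka-.
The other pattern: stems ending in a consonant add ve- … -et around the stem.
So nufbovu → kanufbovu.

kanufbovu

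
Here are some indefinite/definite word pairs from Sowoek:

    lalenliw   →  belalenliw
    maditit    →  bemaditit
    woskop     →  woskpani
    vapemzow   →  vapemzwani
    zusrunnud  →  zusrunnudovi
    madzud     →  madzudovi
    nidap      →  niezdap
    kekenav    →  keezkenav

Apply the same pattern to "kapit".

lalenliw and vapemzow both end in -w yet inflect differently (belalenliw, vapemzwani), so the final letter is not what conditions the rule; the last vowel is.
"kapit" has last vowel 'i'. The stems whose last vowel is 'i' (lalenliw → belalenliw, maditit → bemaditit) add the prefix be-.
So kapit → bekapit.

bekapit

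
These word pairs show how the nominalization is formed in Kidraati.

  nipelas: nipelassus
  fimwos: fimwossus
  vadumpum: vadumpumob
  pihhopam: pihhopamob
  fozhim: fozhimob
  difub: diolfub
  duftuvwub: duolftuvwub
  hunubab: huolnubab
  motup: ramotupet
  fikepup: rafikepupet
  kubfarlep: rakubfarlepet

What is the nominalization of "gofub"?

nipelas and pihhopam both have last vowel 'a' yet inflect differently (nipelassus, pihhopamob), so the last vowel is not what conditions the rule; the final letter is.
"gofub" ends in -b. The stems ending in -b (difub → diolfub, duftuvwub → duolftuvwub, hunubab → huolnubab) insert -ol- after the first vowel.
The other patterns: stems ending in -s double the final consonant and add -us; stems ending in -m add -ob; stems ending in -p add ra- … -et around the stem.
So gofub → goolfub.

goolfub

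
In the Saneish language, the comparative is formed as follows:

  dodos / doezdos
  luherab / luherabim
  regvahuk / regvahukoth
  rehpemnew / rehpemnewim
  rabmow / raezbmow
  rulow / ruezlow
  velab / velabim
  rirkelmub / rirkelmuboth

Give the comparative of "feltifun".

rirkelmub and velab both end in -b yet inflect differently (rirkelmuboth, velabim), so the final letter is not what conditions the rule; the last vowel is.
"feltifun" has last vowel 'u'. The stems whose last vowel is 'u' (regvahuk → regvahukoth, rirkelmub → rirkelmuboth) add -oth.
The other patterns: stems whose last vowel is 'o' insert -ez- after the first vowel; stems whose last vowel is 'a' or 'e' add -im.
So feltifun → feltifunoth.

feltifunoth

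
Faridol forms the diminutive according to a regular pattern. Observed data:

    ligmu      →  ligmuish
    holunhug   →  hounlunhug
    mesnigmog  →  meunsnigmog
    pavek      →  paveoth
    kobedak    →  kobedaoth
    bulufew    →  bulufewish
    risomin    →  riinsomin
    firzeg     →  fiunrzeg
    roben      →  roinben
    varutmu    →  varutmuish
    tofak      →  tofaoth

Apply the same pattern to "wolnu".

firzeg and pavek both have last vowel 'e' yet inflect differently (fiunrzeg, paveoth), so the last vowel is not what conditions the rule; the final letter is.
"wolnu" ends in -u. The stems ending in -u (varutmu → varutmuish, ligmu → ligmuish) add -ish.
So wolnu → wolnuish.

wolnuish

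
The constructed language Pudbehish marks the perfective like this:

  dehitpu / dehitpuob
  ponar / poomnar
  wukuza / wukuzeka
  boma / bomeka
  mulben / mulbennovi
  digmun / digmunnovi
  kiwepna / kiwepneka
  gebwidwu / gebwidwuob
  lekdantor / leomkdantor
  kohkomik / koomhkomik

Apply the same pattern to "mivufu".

"mivufu" ends in -u. The stems ending in -u (dehitpu → dehitpuob, gebwidwu → gebwidwuob) add -ob.
The other patterns: stems ending in -n double the final consonant and add -ovi; stems ending in -a drop the final letter and add -eka; stems ending in -k or -r insert -om- after the first vowel.
So mivufu → mivufuob.

mivufuob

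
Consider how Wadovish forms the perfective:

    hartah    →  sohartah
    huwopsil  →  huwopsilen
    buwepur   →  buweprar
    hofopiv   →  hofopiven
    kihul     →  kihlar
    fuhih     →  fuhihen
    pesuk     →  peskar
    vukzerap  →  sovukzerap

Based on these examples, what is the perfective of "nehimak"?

hartah and fuhih both end in -h yet inflect differently (sohartah, fuhihen), so the final letter is not what conditions the rule; the last vowel is.
"nehimak" has last vowel 'a'. The stems whose last vowel is 'a' (hartah → sohartah, vukzerap → sovukzerap) add the prefix so-.
The other patterns: stems whose last vowel is 'u' delete the last vowel and add -ar; stems whose last vowel is 'i' add -en.
So nehimak → sonehimak.

sonehimak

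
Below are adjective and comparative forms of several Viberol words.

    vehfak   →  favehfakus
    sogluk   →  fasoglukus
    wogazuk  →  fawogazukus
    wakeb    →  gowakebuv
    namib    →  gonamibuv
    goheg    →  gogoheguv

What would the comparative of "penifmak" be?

fapenifmakus

wogazuk and wakeb both begin with w- yet inflect differently (fawogazukus, gowakebuv), so the first letter is not what conditions the rule; the final letter is.
"penifmak" ends in -k. The stems ending in -k (vehfak → favehfakus, sogluk → fasoglukus, wogazuk → fawogazukus) add fa- … -us around the stem.
So penifmak → fapenifmakus.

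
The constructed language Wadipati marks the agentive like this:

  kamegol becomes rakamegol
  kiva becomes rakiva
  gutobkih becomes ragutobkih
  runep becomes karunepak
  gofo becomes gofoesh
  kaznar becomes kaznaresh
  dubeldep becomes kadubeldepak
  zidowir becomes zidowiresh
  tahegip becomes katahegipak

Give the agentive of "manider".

"manider" ends in -r. The stems ending in -r (kaznar → kaznaresh, zidowir → zidowiresh) add -esh.
The other patterns: stems ending in -p add ka- … -ak around the stem; stems ending in -a, -h or -l add the prefix ra-.
So manider → manideresh.

manideresh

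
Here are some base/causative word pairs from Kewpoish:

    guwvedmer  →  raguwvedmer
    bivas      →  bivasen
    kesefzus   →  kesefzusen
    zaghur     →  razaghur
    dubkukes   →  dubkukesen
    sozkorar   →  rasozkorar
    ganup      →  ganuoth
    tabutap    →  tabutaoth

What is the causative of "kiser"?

"kiser" ends in -r. The stems ending in -r (guwvedmer → raguwvedmer, zaghur → razaghur, sozkorar → rasozkorar) add the prefix ra-.
The other patterns: stems ending in -p drop the final letter and add -oth; stems ending in -s add -en.
So kiser → rakiser.

rakiser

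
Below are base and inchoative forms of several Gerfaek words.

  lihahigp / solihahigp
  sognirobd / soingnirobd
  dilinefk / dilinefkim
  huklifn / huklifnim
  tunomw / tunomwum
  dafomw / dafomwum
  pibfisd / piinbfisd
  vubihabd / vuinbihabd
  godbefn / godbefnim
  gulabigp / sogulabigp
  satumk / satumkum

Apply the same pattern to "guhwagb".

dilinefk and satumk both end in -k yet inflect differently (dilinefkim, satumkum), so the final letter is not what conditions the rule; the second-to-last letter is.
"guhwagb" has second-to-last letter 'g'. The stems whose second-to-last letter is 'g' (gulabigp → sogulabigp, lihahigp → solihahigp) add the prefix so-.
The other patterns: stems whose second-to-last letter is 'f' add -im; stems whose second-to-last letter is 'm' add -um; stems whose second-to-last letter is 'b' or 's' insert -in- after the first vowel.
So guhwagb → soguhwagb.

soguhwagb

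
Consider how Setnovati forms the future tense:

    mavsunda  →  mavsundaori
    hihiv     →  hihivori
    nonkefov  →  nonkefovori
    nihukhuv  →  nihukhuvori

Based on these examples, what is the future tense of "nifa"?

Every pair shown (mavsunda → mavsundaori, hihiv → hihivori, nonkefov → nonkefovori, …) follows the same rule: add -ori.
So nifa → nifaori.

nifaori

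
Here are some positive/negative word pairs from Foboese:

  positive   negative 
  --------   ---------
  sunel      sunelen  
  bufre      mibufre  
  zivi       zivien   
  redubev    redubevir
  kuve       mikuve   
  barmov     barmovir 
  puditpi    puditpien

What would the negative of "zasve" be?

mizasve

kuve and redubev both have last vowel 'e' yet inflect differently (mikuve, redubevir), so the last vowel is not what conditions the rule; the final letter is.
"zasve" ends in -e. The stems ending in -e (kuve → mikuve, bufre → mibufre) add the prefix mi-.
So zasve → mizasve.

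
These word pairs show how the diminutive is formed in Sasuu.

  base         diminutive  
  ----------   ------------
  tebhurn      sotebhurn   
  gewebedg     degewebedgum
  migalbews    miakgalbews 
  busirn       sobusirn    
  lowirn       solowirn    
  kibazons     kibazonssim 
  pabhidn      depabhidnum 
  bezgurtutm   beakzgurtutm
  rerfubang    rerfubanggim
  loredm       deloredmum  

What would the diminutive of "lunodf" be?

delunodfum

lowirn and pabhidn both end in -n yet inflect differently (solowirn, depabhidnum), so the final letter is not what conditions the rule; the second-to-last letter is.
"lunodf" has second-to-last letter 'd'. The stems whose second-to-last letter is 'd' (gewebedg → degewebedgum, loredm → deloredmum, pabhidn → depabhidnum) add de- … -um around the stem.
So lunodf → delunodfum.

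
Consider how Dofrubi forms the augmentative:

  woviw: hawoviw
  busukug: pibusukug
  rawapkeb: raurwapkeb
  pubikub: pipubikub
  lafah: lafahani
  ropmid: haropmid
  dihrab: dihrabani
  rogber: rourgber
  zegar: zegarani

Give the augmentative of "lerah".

pubikub and dihrab both end in -b yet inflect differently (pipubikub, dihrabani), so the final letter is not what conditions the rule; the last vowel is.
"lerah" has last vowel 'a'. The stems whose last vowel is 'a' (dihrab → dihrabani, zegar → zegarani, lafah → lafahani) add -ani.
So lerah → lerahani.

lerahani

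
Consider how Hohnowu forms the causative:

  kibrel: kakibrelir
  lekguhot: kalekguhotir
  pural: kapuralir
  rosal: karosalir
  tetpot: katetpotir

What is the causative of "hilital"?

kahilitalir

Every pair shown (kibrel → kakibrelir, lekguhot → kalekguhotir, pural → kapuralir, …) follows the same rule: add ka- … -ir around the stem.
So hilital → kahilitalir.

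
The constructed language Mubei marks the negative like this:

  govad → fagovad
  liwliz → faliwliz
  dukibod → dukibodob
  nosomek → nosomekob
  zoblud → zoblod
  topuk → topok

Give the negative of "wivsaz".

fawivsaz

"wivsaz" has last vowel 'a'. The one such stem in the data (govad → fagovad) adds the prefix fa-, so the same rule applies.
So wivsaz → fawivsaz.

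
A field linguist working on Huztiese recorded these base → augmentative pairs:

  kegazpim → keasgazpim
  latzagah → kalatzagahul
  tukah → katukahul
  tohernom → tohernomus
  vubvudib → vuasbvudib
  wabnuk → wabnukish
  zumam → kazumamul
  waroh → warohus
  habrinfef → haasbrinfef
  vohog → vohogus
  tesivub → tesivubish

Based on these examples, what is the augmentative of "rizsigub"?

waroh and tukah both end in -h yet inflect differently (warohus, katukahul), so the final letter is not what conditions the rule; the last vowel is.
"rizsigub" has last vowel 'u'. The stems whose last vowel is 'u' (wabnuk → wabnukish, tesivub → tesivubish) add -ish.
So rizsigub → rizsigubish.

rizsigubish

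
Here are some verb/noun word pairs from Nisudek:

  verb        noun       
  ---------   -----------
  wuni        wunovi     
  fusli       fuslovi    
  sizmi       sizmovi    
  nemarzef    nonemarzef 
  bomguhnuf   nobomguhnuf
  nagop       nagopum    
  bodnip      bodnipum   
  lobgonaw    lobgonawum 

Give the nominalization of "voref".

novoref

wuni and bodnip both have last vowel 'i' yet inflect differently (wunovi, bodnipum), so the last vowel is not what conditions the rule; the final letter is.
"voref" ends in -f. The stems ending in -f (nemarzef → nonemarzef, bomguhnuf → nobomguhnuf) add the prefix no-.
The other patterns: stems ending in -i drop the final letter and add -ovi; stems ending in -p or -w add -um.
So voref → novoref.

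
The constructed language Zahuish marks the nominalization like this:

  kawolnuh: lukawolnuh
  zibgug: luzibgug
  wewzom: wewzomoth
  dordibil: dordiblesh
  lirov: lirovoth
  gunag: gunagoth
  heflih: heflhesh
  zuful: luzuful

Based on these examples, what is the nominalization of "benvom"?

benvomoth

"benvom" has last vowel 'o'. The stems whose last vowel is 'o' (lirov → lirovoth, wewzom → wewzomoth) add -oth.
The other patterns: stems whose last vowel is 'u' add the prefix lu-; stems whose last vowel is 'i' delete the last vowel and add -esh.
So benvom → benvomoth.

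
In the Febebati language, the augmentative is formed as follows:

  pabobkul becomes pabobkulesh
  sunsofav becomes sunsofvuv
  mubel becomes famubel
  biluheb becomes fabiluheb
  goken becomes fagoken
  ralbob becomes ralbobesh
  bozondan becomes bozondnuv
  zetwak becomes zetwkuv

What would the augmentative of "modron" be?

"modron" has last vowel 'o'. The one such stem in the data (ralbob → ralbobesh) adds -esh, so the same rule applies.
The other patterns: stems whose last vowel is 'a' delete the last vowel and add -uv; stems whose last vowel is 'e' add the prefix fa-.
So modron → modronesh.

modronesh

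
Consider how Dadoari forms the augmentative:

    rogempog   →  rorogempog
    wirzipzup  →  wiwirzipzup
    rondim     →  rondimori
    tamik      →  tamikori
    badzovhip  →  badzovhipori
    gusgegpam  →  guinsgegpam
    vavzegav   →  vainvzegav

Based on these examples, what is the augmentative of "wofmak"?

woinfmak

wirzipzup and badzovhip both end in -p yet inflect differently (wiwirzipzup, badzovhipori), so the final letter is not what conditions the rule; the last vowel is.
"wofmak" has last vowel 'a'. The stems whose last vowel is 'a' (gusgegpam → guinsgegpam, vavzegav → vainvzegav) insert -in- after the first vowel.
So wofmak → woinfmak.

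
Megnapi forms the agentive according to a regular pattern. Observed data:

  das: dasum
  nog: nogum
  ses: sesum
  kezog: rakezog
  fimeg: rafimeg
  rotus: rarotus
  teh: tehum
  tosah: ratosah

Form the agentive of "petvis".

rapetvis

teh and tosah both end in -h yet inflect differently (tehum, ratosah), so the final letter is not what conditions the rule; the number of vowels is.
"petvis" has 2 vowels. The stems with 2 vowels (tosah → ratosah, kezog → rakezog, fimeg → rafimeg) add the prefix ra-.
The other pattern: stems with 1 vowel add -um.
So petvis → rapetvis.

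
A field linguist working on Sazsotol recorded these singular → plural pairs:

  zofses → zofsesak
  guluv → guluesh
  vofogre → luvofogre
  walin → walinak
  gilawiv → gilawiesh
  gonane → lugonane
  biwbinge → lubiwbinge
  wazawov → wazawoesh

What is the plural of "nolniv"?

gonane and zofses both have last vowel 'e' yet inflect differently (lugonane, zofsesak), so the last vowel is not what conditions the rule; the final letter is.
"nolniv" ends in -v. The stems ending in -v (guluv → guluesh, wazawov → wazawoesh, gilawiv → gilawiesh) drop the final letter and add -esh.
So nolniv → nolniesh.

nolniesh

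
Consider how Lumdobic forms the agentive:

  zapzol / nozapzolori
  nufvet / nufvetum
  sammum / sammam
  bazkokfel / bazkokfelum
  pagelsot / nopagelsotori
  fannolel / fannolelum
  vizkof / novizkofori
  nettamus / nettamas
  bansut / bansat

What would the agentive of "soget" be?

pagelsot and nufvet both end in -t yet inflect differently (nopagelsotori, nufvetum), so the final letter is not what conditions the rule; the last vowel is.
"soget" has last vowel 'e'. The stems whose last vowel is 'e' (nufvet → nufvetum, fannolel → fannolelum, bazkokfel → bazkokfelum) add -um.
The other patterns: stems whose last vowel is 'o' add no- … -ori around the stem; stems whose last vowel is 'u' change the last vowel to 'a'.
So soget → sogetum.

sogetum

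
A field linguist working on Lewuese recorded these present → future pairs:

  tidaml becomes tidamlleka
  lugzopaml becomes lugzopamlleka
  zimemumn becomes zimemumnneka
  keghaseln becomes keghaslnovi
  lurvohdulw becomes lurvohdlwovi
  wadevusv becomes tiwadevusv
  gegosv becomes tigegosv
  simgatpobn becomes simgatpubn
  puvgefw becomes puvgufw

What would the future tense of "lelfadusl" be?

"lelfadusl" has second-to-last letter 's'. The stems whose second-to-last letter is 's' (wadevusv → tiwadevusv, gegosv → tigegosv) add the prefix ti-.
So lelfadusl → tilelfadusl.

tilelfadusl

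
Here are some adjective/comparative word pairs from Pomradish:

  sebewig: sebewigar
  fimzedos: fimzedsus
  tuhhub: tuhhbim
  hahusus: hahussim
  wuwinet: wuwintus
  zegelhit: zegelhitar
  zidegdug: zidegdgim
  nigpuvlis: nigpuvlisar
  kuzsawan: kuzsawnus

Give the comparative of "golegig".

golegigar

nigpuvlis and hahusus both end in -s yet inflect differently (nigpuvlisar, hahussim), so the final letter is not what conditions the rule; the last vowel is.
"golegig" has last vowel 'i'. The stems whose last vowel is 'i' (sebewig → sebewigar, zegelhit → zegelhitar, nigpuvlis → nigpuvlisar) add -ar.
So golegig → golegigar.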